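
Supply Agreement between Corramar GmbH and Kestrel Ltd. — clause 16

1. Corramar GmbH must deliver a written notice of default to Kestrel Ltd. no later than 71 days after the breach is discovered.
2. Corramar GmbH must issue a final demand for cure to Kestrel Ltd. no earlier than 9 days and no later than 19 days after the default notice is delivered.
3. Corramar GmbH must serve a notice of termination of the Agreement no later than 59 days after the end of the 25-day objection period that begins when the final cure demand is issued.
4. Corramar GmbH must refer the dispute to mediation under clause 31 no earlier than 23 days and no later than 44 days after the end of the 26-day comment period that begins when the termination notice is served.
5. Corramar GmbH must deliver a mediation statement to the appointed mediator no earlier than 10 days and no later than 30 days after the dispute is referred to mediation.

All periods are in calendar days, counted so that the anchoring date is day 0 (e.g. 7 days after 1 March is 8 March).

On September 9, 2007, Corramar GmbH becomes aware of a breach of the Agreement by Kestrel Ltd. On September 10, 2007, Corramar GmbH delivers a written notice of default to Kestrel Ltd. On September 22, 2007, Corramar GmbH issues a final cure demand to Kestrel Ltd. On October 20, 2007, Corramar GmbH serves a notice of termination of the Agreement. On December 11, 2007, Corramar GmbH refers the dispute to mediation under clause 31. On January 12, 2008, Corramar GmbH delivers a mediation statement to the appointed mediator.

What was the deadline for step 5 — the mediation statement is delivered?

January 10, 2008

Step 5 runs from December 11, 2007, when the dispute is referred to mediation. The window is 10–30 days after December 11, 2007; it closes on January 10, 2008.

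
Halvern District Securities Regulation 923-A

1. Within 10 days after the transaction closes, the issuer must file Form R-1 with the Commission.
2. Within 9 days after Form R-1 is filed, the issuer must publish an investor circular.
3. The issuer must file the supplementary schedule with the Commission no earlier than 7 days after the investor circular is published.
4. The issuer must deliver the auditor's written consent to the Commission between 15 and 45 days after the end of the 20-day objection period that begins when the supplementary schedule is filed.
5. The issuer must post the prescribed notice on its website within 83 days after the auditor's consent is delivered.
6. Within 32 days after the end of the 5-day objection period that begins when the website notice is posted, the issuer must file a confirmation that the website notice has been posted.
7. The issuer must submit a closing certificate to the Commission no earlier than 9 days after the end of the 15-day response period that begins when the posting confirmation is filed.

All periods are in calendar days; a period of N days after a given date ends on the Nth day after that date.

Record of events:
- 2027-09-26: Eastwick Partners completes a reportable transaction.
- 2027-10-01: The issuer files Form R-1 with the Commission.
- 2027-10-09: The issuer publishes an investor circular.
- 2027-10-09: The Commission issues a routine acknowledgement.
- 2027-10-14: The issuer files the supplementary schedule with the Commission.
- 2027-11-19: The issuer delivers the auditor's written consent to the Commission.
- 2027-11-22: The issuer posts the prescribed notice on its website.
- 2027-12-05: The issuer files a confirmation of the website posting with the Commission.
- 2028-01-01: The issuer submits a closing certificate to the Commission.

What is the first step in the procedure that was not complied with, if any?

Step 1: 10 days after 2027-09-26 (when the transaction closes) is 2027-10-06; 2027-10-01 is within that limit.
Step 2: 9 days after 2027-10-01 (when Form R-1 is filed) is 2027-10-10; 2027-10-09 is within that limit.
Step 3: the earliest permitted date is 7 days after 2027-10-09 (when the investor circular is published), i.e. 2027-10-16; 2027-10-14 is 2 days before the earliest permitted date.
The procedure was therefore not followed at step 3.

Step 3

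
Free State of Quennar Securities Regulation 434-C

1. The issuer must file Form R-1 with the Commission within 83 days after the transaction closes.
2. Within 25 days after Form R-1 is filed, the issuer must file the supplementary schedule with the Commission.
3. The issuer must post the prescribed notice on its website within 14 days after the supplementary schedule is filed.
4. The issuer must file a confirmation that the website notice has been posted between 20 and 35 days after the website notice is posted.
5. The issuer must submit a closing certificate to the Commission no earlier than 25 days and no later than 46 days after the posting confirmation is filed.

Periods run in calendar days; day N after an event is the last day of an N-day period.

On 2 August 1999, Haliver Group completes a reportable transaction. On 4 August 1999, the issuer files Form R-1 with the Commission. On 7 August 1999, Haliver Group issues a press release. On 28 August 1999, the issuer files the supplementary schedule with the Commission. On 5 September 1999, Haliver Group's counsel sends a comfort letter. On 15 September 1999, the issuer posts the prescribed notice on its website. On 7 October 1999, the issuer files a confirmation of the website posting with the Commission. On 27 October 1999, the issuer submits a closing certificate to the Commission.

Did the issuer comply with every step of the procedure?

No

Step 1: 83 days after 2 August 1999 (when the transaction closes) is 24 October 1999; done 4 August 1999 — timely.
Step 2: 25 days after 4 August 1999 (when Form R-1 is filed) is 29 August 1999; completed 28 August 1999, before the deadline.
Step 3: 14 days after 28 August 1999 (when the supplementary schedule is filed) is 11 September 1999; not done until 15 September 1999, 4 days after the deadline.
The procedure was therefore not followed at step 3.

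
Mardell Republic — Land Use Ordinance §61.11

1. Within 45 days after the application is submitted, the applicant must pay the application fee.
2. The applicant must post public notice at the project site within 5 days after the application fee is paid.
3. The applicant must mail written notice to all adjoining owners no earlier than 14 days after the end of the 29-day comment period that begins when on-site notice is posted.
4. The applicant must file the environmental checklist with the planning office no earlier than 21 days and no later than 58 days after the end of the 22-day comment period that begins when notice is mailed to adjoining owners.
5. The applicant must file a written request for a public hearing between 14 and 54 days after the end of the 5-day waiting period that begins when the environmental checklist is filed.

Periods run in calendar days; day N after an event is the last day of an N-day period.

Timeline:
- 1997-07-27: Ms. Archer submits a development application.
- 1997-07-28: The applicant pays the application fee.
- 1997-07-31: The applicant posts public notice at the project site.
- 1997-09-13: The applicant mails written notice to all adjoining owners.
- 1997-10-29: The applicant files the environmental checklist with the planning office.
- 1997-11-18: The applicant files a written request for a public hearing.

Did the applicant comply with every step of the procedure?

Step 1: 45 days after 1997-07-27 (when the application is submitted) is 1997-09-10; completed 1997-07-28, before the deadline.
Step 2: 5 days after 1997-07-28 (when the application fee is paid) is 1997-08-02; done 1997-07-31 — timely.
Step 3: the earliest permitted date is 14 days after 1997-08-29 (end of the 29-day comment period, which began when on-site notice is posted on 1997-07-31), i.e. 1997-09-12; done 1997-09-13, after the minimum wait.
Step 4: the window is 21–58 days after 1997-10-05 (end of the 22-day comment period, which began when notice is mailed to adjoining owners on 1997-09-13), so 1997-10-26 through 1997-12-02; done 1997-10-29, which is between those dates.
Step 5: the window is 14–54 days after 1997-11-03 (end of the 5-day waiting period, which began when the environmental checklist is filed on 1997-10-29), so 1997-11-17 through 1997-12-27; 1997-11-18 falls inside that range.

Yes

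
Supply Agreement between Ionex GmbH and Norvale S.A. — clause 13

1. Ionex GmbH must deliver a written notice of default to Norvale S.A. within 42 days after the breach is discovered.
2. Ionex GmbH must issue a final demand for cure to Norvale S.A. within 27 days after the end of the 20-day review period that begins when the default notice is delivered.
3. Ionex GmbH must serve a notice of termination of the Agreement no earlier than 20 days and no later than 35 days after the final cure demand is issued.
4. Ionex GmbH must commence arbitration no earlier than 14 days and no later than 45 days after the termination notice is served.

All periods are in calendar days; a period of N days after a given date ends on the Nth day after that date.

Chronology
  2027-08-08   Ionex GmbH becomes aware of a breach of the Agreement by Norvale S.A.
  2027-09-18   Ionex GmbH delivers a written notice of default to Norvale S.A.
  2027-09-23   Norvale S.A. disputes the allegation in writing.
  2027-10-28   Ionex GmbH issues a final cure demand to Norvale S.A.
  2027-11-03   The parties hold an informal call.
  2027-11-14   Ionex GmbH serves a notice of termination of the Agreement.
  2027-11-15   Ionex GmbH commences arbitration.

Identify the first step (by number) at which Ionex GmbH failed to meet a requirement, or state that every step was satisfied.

Step 3

(1) due by 2027-08-08 + 42 days = 2027-09-19; 2027-09-18 is within that limit.
(2) due by 2027-10-08 + 27 days = 2027-11-04; done 2027-10-28 — timely.
(3) the permitted window runs from 2027-10-28 + 20 = 2027-11-17 to 2027-10-28 + 35 = 2027-12-02; 2027-11-14 is 3 days too early.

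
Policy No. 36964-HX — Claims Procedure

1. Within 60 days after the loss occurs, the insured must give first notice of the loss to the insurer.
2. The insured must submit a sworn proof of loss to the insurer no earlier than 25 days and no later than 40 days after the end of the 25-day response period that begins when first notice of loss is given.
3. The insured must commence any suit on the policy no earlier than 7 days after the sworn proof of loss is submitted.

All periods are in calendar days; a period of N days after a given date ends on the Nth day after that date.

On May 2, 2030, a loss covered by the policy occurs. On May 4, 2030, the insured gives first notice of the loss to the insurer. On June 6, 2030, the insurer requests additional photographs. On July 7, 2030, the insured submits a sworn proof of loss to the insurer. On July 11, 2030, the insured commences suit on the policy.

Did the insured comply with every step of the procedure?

No

(1) due by May 2, 2030 + 60 days = July 1, 2030; completed May 4, 2030, before the deadline.
(2) the permitted window runs from May 29, 2030 + 25 = June 23, 2030 to May 29, 2030 + 40 = July 8, 2030; done July 7, 2030, which is between those dates.
(3) permitted from July 7, 2030 + 7 days = July 14, 2030 onward; acted on July 11, 2030, 3 days prematurely.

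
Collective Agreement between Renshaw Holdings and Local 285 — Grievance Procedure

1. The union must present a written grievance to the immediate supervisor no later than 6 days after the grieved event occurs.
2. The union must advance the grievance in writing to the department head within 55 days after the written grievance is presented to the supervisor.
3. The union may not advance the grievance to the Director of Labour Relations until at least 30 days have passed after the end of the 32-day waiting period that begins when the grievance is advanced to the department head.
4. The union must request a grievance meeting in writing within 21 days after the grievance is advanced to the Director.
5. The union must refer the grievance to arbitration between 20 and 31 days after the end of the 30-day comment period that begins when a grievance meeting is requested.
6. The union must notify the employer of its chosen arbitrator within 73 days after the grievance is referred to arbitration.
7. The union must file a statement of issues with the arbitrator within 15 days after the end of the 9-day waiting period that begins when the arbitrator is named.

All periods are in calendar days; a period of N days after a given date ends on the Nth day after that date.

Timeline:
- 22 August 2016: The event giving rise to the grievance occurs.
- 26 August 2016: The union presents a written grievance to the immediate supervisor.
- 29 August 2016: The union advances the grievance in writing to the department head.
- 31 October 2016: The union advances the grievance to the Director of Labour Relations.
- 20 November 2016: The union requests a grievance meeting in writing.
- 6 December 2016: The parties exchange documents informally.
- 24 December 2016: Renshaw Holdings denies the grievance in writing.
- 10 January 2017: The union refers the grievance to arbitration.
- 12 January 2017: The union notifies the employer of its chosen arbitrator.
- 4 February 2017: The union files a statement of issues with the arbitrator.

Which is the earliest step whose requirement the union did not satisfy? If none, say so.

Step 1: 6 days after 22 August 2016 (when the grieved event occurs) is 28 August 2016; completed 26 August 2016, before the deadline.
Step 2: 55 days after 26 August 2016 (when the written grievance is presented to the supervisor) is 20 October 2016; completed 29 August 2016, before the deadline.
Step 3: the earliest permitted date is 30 days after 30 September 2016 (end of the 32-day waiting period, which began when the grievance is advanced to the department head on 29 August 2016), i.e. 30 October 2016; done 31 October 2016 — permitted.
Step 4: 21 days after 31 October 2016 (when the grievance is advanced to the Director) is 21 November 2016; done 20 November 2016 — timely.
Step 5: the window is 20–31 days after 20 December 2016 (end of the 30-day comment period, which began when a grievance meeting is requested on 20 November 2016), so 9 January 2017 through 20 January 2017; 10 January 2017 falls inside that range.
Step 6: 73 days after 10 January 2017 (when the grievance is referred to arbitration) is 24 March 2017; done 12 January 2017 — timely.
Step 7: 15 days after 21 January 2017 (end of the 9-day waiting period, which began when the arbitrator is named on 12 January 2017) is 5 February 2017; 4 February 2017 is within that limit.

None — every step was satisfied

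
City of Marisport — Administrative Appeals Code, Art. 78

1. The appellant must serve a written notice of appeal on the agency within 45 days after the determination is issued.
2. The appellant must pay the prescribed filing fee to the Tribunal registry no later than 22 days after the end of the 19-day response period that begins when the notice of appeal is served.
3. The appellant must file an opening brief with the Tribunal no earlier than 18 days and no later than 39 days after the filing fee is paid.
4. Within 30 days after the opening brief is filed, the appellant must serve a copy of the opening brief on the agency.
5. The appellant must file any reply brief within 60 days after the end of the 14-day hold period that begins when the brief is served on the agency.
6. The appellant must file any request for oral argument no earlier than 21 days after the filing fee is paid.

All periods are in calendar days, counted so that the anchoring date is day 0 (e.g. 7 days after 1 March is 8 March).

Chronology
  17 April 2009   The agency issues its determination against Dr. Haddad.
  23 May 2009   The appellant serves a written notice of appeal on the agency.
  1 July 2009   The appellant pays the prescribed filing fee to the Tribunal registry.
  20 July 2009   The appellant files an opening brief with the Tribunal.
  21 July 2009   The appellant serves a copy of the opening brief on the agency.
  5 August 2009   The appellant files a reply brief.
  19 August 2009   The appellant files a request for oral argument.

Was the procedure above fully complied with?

Yes

Step 1: 45 days after 17 April 2009 (when the determination is issued) is 1 June 2009; 23 May 2009 is within that limit.
Step 2: 22 days after 11 June 2009 (end of the 19-day response period, which began when the notice of appeal is served on 23 May 2009) is 3 July 2009; done 1 July 2009 — timely.
Step 3: the window is 18–39 days after 1 July 2009 (when the filing fee is paid), so 19 July 2009 through 9 August 2009; 20 July 2009 falls inside that range.
Step 4: 30 days after 20 July 2009 (when the opening brief is filed) is 19 August 2009; 21 July 2009 is within that limit.
Step 5: 60 days after 4 August 2009 (end of the 14-day hold period, which began when the brief is served on the agency on 21 July 2009) is 3 October 2009; 5 August 2009 is within that limit.
Step 6: the earliest permitted date is 21 days after 1 July 2009 (when the filing fee is paid), i.e. 22 July 2009; done 19 August 2009 — permitted.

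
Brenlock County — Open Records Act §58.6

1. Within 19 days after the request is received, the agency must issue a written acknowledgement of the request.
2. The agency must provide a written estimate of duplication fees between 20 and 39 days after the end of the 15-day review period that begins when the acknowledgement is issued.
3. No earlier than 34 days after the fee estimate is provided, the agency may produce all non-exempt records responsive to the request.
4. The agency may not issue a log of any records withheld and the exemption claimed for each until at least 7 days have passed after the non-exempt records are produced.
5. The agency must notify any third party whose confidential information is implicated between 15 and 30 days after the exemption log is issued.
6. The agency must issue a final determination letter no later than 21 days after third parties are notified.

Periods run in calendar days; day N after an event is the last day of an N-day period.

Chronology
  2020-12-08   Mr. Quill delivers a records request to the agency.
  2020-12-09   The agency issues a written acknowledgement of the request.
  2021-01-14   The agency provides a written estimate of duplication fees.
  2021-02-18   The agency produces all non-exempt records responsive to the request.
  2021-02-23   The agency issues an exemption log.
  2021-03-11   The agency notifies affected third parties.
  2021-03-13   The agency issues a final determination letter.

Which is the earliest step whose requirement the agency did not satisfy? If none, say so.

Step 1: 19 days after 2020-12-08 (when the request is received) is 2020-12-27; done 2020-12-09 — timely.
Step 2: the window is 20–39 days after 2020-12-24 (end of the 15-day review period, which began when the acknowledgement is issued on 2020-12-09), so 2021-01-13 through 2021-02-01; 2021-01-14 falls inside that range.
Step 3: the earliest permitted date is 34 days after 2021-01-14 (when the fee estimate is provided), i.e. 2021-02-17; done 2021-02-18 — permitted.
Step 4: the earliest permitted date is 7 days after 2021-02-18 (when the non-exempt records are produced), i.e. 2021-02-25; 2021-02-23 is 2 days before the earliest permitted date.

Step 4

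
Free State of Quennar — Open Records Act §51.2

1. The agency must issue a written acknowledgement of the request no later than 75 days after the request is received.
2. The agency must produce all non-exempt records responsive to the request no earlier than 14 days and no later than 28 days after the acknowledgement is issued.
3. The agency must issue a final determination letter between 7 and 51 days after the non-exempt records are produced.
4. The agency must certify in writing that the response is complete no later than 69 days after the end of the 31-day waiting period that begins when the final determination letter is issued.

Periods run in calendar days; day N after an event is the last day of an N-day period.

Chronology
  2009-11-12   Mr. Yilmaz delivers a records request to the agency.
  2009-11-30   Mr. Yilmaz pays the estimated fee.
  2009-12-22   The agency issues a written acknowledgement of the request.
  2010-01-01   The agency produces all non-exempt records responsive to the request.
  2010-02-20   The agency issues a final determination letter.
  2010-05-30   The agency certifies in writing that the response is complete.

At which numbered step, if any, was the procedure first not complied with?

Step 2

Step 1: 75 days after 2009-11-12 (when the request is received) is 2010-01-26; done 2009-12-22 — timely.
Step 2: the window is 14–28 days after 2009-12-22 (when the acknowledgement is issued), so 2010-01-05 through 2010-01-19; 2010-01-01 is 4 days too early.
The procedure was therefore not followed at step 2.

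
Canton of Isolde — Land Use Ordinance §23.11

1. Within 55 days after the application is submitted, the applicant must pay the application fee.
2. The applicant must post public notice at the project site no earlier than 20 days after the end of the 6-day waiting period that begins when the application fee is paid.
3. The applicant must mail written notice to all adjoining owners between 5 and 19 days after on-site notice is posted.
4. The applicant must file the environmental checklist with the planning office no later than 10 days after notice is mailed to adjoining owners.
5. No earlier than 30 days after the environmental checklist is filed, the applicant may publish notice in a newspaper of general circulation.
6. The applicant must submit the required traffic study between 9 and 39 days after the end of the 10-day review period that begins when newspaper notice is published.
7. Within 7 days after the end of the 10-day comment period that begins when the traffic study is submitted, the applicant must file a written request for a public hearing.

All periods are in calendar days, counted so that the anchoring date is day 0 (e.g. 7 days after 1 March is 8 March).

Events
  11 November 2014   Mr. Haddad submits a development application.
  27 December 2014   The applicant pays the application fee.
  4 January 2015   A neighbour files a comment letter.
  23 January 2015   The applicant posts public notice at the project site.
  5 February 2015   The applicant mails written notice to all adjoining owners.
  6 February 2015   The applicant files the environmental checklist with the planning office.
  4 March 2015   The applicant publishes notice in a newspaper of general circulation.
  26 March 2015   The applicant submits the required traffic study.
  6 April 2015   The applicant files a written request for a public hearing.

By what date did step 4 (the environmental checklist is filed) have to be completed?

Step 4 runs from 5 February 2015, when notice is mailed to adjoining owners. 10 days after 5 February 2015 is 15 February 2015.

15 February 2015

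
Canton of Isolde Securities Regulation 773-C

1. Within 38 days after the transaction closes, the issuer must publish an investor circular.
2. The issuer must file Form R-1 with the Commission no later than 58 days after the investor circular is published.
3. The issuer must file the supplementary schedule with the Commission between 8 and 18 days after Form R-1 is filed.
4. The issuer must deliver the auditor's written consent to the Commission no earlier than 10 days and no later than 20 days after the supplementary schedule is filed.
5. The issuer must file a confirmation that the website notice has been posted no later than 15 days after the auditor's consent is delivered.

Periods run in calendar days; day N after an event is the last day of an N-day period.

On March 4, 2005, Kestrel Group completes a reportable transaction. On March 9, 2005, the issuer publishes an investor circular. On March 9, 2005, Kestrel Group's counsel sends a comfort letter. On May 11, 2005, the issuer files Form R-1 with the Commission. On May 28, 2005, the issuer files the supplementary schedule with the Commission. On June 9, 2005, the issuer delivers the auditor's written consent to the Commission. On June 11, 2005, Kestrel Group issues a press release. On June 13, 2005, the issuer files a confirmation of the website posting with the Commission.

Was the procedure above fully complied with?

Step 1: 38 days after March 4, 2005 (when the transaction closes) is April 11, 2005; March 9, 2005 is within that limit.
Step 2: 58 days after March 9, 2005 (when the investor circular is published) is May 6, 2005; May 11, 2005 misses that deadline by 5 days.
The procedure was therefore not followed at step 2.

No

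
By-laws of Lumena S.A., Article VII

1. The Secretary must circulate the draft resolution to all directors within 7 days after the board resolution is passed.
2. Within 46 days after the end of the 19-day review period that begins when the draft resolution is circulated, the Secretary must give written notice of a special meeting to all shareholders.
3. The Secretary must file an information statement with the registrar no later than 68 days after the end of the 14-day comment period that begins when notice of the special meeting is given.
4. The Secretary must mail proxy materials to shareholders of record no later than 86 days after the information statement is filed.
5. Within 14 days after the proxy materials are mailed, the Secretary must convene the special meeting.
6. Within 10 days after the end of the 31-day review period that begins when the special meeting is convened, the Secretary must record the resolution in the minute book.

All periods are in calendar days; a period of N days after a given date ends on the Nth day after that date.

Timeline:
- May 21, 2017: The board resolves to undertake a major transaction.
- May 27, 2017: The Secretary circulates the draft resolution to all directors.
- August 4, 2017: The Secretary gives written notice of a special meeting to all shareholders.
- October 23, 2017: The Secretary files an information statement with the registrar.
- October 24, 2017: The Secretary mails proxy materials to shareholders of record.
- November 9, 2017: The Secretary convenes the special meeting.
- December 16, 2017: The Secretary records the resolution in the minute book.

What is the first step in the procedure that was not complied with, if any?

Step 2

Step 1 — counting 7 days from May 21, 2017 (when the board resolution is passed) gives a deadline of May 28, 2017; completed May 27, 2017, before the deadline.
Step 2 — counting 46 days from June 15, 2017 (end of the 19-day review period, which began when the draft resolution is circulated on May 27, 2017) gives a deadline of July 31, 2017; not done until August 4, 2017, 4 days after the deadline.
The analysis stops there.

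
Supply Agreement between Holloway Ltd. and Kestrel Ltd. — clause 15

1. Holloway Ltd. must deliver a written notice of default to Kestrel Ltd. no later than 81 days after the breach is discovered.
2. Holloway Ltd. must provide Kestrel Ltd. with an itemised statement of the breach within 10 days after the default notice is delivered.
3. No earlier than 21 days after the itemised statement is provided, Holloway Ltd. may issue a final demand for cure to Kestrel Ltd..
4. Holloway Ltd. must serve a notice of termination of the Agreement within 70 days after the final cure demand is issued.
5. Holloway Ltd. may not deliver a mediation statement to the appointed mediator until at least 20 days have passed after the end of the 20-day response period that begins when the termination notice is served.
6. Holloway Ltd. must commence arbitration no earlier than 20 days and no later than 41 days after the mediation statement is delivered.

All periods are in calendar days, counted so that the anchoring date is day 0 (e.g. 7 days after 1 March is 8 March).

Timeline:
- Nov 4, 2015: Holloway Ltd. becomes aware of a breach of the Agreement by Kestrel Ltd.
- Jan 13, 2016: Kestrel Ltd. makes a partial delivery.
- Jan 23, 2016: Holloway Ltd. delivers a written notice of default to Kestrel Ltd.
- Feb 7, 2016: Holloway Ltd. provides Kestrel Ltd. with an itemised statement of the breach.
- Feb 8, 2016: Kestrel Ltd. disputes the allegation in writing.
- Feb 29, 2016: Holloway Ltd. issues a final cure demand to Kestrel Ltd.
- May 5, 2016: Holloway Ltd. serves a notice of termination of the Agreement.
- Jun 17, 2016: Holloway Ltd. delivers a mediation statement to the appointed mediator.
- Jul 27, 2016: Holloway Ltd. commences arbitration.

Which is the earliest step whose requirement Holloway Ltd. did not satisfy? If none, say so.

Step 2

Step 1: 81 days after Nov 4, 2015 (when the breach is discovered) is Jan 24, 2016; Jan 23, 2016 is within that limit.
Step 2: 10 days after Jan 23, 2016 (when the default notice is delivered) is Feb 2, 2016; done Feb 7, 2016 — 5 days late.
No need to go further; step 2 was not satisfied.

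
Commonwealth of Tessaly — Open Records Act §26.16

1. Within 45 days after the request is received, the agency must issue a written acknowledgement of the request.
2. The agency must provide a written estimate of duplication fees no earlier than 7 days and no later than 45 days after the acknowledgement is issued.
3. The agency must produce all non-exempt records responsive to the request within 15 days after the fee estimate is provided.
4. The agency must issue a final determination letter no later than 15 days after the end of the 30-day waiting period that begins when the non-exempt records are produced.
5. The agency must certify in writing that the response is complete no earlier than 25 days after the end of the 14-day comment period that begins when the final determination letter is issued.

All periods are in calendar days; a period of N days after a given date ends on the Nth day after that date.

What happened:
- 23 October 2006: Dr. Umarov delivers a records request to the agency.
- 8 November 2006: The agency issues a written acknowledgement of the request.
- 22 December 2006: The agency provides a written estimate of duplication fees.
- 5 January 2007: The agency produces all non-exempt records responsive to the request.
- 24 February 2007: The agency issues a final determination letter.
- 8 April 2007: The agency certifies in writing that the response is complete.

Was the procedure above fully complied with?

(1) due by 23 October 2006 + 45 days = 7 December 2006; completed 8 November 2006, before the deadline.
(2) the permitted window runs from 8 November 2006 + 7 = 15 November 2006 to 8 November 2006 + 45 = 23 December 2006; done 22 December 2006, which is between those dates.
(3) due by 22 December 2006 + 15 days = 6 January 2007; 5 January 2007 is within that limit.
(4) due by 4 February 2007 + 15 days = 19 February 2007; not done until 24 February 2007, 5 days after the deadline.
The analysis stops there.

No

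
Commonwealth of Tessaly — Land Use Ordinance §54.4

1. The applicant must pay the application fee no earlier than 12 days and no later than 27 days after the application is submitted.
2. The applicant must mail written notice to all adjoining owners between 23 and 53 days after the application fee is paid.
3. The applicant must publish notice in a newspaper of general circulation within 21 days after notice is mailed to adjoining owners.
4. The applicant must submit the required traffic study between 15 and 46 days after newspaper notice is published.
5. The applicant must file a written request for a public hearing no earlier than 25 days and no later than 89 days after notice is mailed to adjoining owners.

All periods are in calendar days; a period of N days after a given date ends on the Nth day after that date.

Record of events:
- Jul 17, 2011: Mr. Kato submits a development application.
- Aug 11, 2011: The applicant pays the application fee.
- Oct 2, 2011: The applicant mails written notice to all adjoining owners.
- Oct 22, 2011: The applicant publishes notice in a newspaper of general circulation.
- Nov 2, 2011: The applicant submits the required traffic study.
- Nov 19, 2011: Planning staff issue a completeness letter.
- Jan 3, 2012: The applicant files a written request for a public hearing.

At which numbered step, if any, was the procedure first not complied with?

(1) the permitted window runs from Jul 17, 2011 + 12 = Jul 29, 2011 to Jul 17, 2011 + 27 = Aug 13, 2011; done Aug 11, 2011, which is between those dates.
(2) the permitted window runs from Aug 11, 2011 + 23 = Sep 3, 2011 to Aug 11, 2011 + 53 = Oct 3, 2011; done Oct 2, 2011 — within the window.
(3) due by Oct 2, 2011 + 21 days = Oct 23, 2011; done Oct 22, 2011 — timely.
(4) the permitted window runs from Oct 22, 2011 + 15 = Nov 6, 2011 to Oct 22, 2011 + 46 = Dec 7, 2011; done Nov 2, 2011 — 4 days before the window opened.
The analysis stops there.

Step 4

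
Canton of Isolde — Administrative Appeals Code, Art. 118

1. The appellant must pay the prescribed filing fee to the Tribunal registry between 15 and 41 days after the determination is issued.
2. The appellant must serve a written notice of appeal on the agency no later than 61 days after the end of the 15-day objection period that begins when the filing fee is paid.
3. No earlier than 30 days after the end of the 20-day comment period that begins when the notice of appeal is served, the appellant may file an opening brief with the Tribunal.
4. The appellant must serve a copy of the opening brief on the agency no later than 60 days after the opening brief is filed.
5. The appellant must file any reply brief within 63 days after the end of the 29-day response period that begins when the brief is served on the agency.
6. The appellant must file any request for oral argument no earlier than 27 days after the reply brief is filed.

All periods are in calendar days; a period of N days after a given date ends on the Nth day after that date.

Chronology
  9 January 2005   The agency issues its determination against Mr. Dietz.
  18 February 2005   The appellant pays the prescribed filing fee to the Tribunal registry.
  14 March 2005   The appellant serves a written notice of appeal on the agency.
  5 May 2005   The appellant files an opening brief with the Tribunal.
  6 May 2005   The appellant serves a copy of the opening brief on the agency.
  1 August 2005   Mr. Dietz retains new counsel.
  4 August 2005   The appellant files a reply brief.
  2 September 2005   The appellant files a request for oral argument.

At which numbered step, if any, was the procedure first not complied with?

Step 1 — 15 and 41 days from 9 January 2005 (when the determination is issued) are 24 January 2005 and 19 February 2005 respectively; done 18 February 2005 — within the window.
Step 2 — counting 61 days from 5 March 2005 (end of the 15-day objection period, which began when the filing fee is paid on 18 February 2005) gives a deadline of 5 May 2005; completed 14 March 2005, before the deadline.
Step 3 — must wait 30 days from 3 April 2005 (end of the 20-day comment period, which began when the notice of appeal is served on 14 March 2005), so not before 3 May 2005; done 5 May 2005 — permitted.
Step 4 — counting 60 days from 5 May 2005 (when the opening brief is filed) gives a deadline of 4 July 2005; done 6 May 2005 — timely.
Step 5 — counting 63 days from 4 June 2005 (end of the 29-day response period, which began when the brief is served on the agency on 6 May 2005) gives a deadline of 6 August 2005; completed 4 August 2005, before the deadline.
Step 6 — must wait 27 days from 4 August 2005 (when the reply brief is filed), so not before 31 August 2005; done 2 September 2005, after the minimum wait.

None — every step was satisfied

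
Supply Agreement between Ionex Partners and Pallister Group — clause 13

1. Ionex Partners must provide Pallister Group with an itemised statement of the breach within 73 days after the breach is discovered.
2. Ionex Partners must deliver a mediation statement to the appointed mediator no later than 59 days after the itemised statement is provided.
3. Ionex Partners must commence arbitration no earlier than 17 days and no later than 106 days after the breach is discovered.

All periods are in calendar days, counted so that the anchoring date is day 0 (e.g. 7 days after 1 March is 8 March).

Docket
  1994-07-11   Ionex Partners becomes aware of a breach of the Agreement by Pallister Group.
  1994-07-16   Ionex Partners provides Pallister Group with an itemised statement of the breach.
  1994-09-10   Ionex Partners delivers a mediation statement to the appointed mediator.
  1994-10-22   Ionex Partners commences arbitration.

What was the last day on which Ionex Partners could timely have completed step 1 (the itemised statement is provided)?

Step 1 runs from 1994-07-11, when the breach is discovered. 73 days after 1994-07-11 is 1994-09-22.

1994-09-22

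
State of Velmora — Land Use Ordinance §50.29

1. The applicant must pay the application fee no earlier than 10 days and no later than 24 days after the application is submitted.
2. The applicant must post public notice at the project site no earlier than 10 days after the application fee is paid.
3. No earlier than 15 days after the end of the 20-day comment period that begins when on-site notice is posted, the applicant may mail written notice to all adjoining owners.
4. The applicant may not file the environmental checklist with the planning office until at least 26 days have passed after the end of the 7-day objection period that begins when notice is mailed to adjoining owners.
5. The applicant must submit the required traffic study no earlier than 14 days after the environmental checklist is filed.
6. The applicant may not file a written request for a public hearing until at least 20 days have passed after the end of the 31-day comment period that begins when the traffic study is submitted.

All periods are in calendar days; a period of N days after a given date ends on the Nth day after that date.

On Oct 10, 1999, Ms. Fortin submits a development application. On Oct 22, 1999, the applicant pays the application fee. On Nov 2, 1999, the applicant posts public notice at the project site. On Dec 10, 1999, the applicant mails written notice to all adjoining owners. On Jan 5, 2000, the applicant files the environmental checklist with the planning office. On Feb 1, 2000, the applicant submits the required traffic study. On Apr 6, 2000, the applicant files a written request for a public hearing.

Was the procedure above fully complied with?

No

(1) the permitted window runs from Oct 10, 1999 + 10 = Oct 20, 1999 to Oct 10, 1999 + 24 = Nov 3, 1999; done Oct 22, 1999 — within the window.
(2) permitted from Oct 22, 1999 + 10 days = Nov 1, 1999 onward; done Nov 2, 1999 — permitted.
(3) permitted from Nov 22, 1999 + 15 days = Dec 7, 1999 onward; done Dec 10, 1999 — permitted.
(4) permitted from Dec 17, 1999 + 26 days = Jan 12, 2000 onward; Jan 5, 2000 is 7 days before the earliest permitted date.
The procedure was therefore not followed at step 4.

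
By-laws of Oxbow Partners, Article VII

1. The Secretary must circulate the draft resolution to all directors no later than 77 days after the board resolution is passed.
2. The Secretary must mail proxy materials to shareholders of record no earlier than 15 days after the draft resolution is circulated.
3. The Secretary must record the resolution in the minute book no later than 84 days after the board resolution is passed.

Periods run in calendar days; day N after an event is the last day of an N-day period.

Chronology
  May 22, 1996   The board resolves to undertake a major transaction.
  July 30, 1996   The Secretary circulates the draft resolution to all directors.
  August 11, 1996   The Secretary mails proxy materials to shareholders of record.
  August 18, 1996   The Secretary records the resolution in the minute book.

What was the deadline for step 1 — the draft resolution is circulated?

Step 1 runs from May 22, 1996, when the board resolution is passed. 77 days after May 22, 1996 is August 7, 1996.

August 7, 1996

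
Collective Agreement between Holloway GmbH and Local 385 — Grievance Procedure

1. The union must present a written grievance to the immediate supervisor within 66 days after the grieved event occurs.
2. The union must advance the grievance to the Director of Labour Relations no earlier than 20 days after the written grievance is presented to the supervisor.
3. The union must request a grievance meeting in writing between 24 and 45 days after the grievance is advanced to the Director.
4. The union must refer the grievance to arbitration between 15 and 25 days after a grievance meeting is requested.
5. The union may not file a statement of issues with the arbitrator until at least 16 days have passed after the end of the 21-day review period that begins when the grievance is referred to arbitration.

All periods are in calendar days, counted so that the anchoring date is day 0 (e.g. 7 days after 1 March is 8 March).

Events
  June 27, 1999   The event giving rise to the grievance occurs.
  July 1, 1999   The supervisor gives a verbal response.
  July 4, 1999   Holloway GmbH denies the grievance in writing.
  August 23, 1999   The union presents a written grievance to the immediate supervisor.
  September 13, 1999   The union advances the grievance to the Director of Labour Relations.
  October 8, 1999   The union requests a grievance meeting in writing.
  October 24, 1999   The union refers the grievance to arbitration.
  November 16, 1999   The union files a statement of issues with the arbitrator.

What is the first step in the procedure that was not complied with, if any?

Step 1: 66 days after June 27, 1999 (when the grieved event occurs) is September 1, 1999; done August 23, 1999 — timely.
Step 2: the earliest permitted date is 20 days after August 23, 1999 (when the written grievance is presented to the supervisor), i.e. September 12, 1999; September 13, 1999 is on or after that date.
Step 3: the window is 24–45 days after September 13, 1999 (when the grievance is advanced to the Director), so October 7, 1999 through October 28, 1999; done October 8, 1999 — within the window.
Step 4: the window is 15–25 days after October 8, 1999 (when a grievance meeting is requested), so October 23, 1999 through November 2, 1999; October 24, 1999 falls inside that range.
Step 5: the earliest permitted date is 16 days after November 14, 1999 (end of the 21-day review period, which began when the grievance is referred to arbitration on October 24, 1999), i.e. November 30, 1999; done November 16, 1999 — 14 days too early.
That is the first point of non-compliance.

Step 5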